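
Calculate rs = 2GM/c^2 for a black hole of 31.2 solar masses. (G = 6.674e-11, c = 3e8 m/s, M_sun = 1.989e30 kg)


M = 31.2 * 1.989e30 kg = 6.20568e+31 kg. rs = 2GM/c^2 = 2 * 6.674e-11 * 6.20568e+31 / (3e8)^2 = 92037.1296

92037.1296 m


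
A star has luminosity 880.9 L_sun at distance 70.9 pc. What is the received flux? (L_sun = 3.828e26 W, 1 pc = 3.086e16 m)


F = L / (4*pi*d^2) = 3.372e+29 / (4*pi*(2.188e+18)^2) = 5.605e-09

5.605e-09 W/m^2


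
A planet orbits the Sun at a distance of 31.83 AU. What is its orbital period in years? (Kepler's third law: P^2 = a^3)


P = a^(3/2) = 31.83^1.5 = 179.5788

179.5788 years


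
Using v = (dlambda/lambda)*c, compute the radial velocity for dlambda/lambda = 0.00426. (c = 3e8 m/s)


v = (dlambda/lambda) * c = 0.00426 * 3e8 = 1.278e+06

1.278e+06 m/s


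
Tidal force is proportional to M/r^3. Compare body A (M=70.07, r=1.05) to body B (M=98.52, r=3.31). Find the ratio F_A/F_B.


Ratio = (M1/r1^3) / (M2/r2^3) = (70.07/1.05^3) / (98.52/3.31^3) = 22.2804

22.2804


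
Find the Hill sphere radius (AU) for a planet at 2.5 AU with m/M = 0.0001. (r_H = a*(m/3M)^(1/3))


r_H = a * (m/3M)^(1/3) = 2.5 * (0.0001/3)^(1/3) = 0.0805

0.0805 AU


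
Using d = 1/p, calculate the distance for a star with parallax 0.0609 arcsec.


d = 1/p = 1/0.0609 = 16.4204

16.4204 pc


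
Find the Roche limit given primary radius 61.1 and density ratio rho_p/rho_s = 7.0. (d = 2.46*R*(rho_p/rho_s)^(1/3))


d_Roche = 2.46 * 61.1 * 7.0^(1/3) = 287.525

287.525


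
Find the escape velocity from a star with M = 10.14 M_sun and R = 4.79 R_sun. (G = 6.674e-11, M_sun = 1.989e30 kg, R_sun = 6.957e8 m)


M = 10.14 * 1.989e30 kg = 2.016846e+31 kg; R = 4.79 * 6.957e8 m = 3.332403e+09 m. v_esc = sqrt(2GM/R) = sqrt(2 * 6.674e-11 * 2.016846e+31 / 3.332403e+09) = 898805.4759

898805.4759 m/s


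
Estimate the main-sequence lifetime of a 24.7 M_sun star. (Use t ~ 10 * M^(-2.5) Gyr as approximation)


t = 10 * M^(-2.5) = 10 * 24.7^(-2.5) = 0.0033

0.0033 Gyr


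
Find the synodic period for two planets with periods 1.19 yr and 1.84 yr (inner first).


1/P_syn = |1/P1 - 1/P2| = |1/1.19 - 1/1.84| => P_syn = 3.3686

3.3686 years


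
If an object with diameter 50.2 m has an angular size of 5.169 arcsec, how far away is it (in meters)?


D = size / theta_rad, theta_rad = 5.169 * pi/(180*3600) = 2.506e-05, D = 2.003e+06

2.003e+06 m


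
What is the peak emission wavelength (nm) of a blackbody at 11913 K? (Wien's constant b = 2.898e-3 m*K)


lam_max = b / T = 2.898e-3 / 11913 = 2.433e-07 m = 243.2637 nm

243.2637 nm


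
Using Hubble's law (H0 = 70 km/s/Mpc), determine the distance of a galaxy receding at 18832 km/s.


d = v / H0 = 18832 / 70 = 269.0286

269.0286 Mpc


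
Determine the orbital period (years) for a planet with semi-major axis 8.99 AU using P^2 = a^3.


P = a^(3/2) = 8.99^1.5 = 26.955

26.955 years


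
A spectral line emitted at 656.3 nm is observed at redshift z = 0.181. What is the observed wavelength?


lam_obs = lam_emit * (1 + z) = 656.3 * (1 + 0.181) = 775.0903

775.0903 nm


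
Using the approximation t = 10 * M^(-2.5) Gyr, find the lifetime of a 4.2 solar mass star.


t = 10 * M^(-2.5) = 10 * 4.2^(-2.5) = 0.2766

0.2766 Gyr


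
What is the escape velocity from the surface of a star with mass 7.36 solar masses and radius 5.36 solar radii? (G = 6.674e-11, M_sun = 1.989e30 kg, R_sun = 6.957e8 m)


M = 7.36 * 1.989e30 kg = 1.463904e+31 kg; R = 5.36 * 6.957e8 m = 3.728952e+09 m. v_esc = sqrt(2GM/R) = sqrt(2 * 6.674e-11 * 1.463904e+31 / 3.728952e+09) = 723887.3731

723887.3731 m/s


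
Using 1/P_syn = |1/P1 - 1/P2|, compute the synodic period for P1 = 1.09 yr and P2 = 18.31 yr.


1/P_syn = |1/P1 - 1/P2| = |1/1.09 - 1/18.31| => P_syn = 1.159

1.159 years


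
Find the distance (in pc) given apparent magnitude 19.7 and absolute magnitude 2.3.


d = 10^((m - M + 5)/5) = 10^((19.7 - 2.3 + 5)/5) = 30199.5172

30199.5172 pc


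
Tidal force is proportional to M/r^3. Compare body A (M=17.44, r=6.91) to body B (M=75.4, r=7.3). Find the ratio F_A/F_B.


Ratio = (M1/r1^3) / (M2/r2^3) = (17.44/6.91^3) / (75.4/7.3^3) = 0.2727

0.2727


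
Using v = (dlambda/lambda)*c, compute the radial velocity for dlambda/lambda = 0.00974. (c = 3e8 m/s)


v = (dlambda/lambda) * c = 0.00974 * 3e8 = 2.922e+06

2.922e+06 m/s


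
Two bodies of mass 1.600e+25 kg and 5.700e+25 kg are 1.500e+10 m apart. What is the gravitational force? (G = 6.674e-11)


F = G*m1*m2/r^2 = 6.674e-11 * 1.600e+25 * 5.700e+25 / (1.500e+10)^2 = 6.674e-11 * 9.120e+50 / 2.250e+20 = 2.705e+20

2.705e+20 N


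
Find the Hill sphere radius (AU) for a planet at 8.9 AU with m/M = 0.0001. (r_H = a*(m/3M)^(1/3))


r_H = a * (m/3M)^(1/3) = 8.9 * (0.0001/3)^(1/3) = 0.2864

0.2864 AU


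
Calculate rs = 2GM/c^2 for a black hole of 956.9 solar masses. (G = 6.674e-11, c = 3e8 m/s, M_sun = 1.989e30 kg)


M = 956.9 * 1.989e30 kg = 1.9032741e+33 kg. rs = 2GM/c^2 = 2 * 6.674e-11 * 1.9032741e+33 / (3e8)^2 = 2.823e+06

2.823e+06 m


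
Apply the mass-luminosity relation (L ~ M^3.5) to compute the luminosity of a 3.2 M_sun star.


L/L_sun = (M/M_sun)^3.5 = 3.2^3.5 = 58.6172

58.6172 L_sun


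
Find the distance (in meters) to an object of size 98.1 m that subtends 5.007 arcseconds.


D = size / theta_rad, theta_rad = 5.007 * pi/(180*3600) = 2.427e-05, D = 4.041e+06

4.041e+06 m


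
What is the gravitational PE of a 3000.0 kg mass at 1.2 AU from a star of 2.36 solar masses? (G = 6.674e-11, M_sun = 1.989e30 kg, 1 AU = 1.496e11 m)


M = 2.36 * 1.989e30 kg = 4.69404e+30 kg; r = 1.2 AU * 1.496e11 m/AU = 1.7952e+11 m. U = -GM*m/r = -(6.674e-11 * 4.69404e+30 * 3000.0) / 1.7952e+11 = -5.235e+12

-5.235e+12 J


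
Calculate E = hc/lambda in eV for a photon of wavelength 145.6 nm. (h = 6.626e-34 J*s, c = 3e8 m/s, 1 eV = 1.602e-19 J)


E = hc/lambda = 6.626e-34 * 3e8 / 1.456e-07 = 1.365e-18 J = 8.5221 eV

8.5221 eV


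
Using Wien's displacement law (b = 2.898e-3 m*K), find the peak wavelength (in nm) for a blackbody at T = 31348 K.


lam_max = b / T = 2.898e-3 / 31348 = 9.245e-08 m = 92.4461 nm

92.4461 nm


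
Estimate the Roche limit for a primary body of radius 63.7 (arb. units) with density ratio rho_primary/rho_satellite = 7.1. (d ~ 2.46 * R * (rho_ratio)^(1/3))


d_Roche = 2.46 * 63.7 * 7.1^(1/3) = 301.1808

301.1808


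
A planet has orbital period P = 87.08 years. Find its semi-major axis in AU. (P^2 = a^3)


a = P^(2/3) = 87.08^(2/3) = 19.6462

19.6462 AU


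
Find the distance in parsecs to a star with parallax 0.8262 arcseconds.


d = 1/p = 1/0.8262 = 1.2104

1.2104 pc


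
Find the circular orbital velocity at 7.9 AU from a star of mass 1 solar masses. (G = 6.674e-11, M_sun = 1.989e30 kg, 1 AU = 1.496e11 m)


v = sqrt(GM/r) = sqrt(6.674e-11 * 1.989e+30 / 1.182e+12) = 10598.1766

10598.1766 m/s


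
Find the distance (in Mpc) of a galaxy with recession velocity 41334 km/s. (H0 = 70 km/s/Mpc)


d = v / H0 = 41334 / 70 = 590.4857

590.4857 Mpc


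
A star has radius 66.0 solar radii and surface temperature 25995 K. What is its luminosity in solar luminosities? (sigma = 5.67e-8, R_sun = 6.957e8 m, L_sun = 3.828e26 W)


R = 66.0 * 6.957e8 m = 4.59162e+10 m. L = 4*pi*R^2*sigma*T^4 = 4*pi*(4.59162e+10)^2 * 5.67e-8 * 25995^4 = 6.859367759e+32 W. L/L_sun = 6.859367759e+32 / 3.828e26 = 1.792e+06

1.792e+06 L_sun


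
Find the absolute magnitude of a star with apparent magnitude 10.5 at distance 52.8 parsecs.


M = m - 5*log10(d) + 5 = 10.5 - 5*log10(52.8) + 5 = 6.8868

6.8868


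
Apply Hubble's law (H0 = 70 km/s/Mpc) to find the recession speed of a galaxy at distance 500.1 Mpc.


v = H0 * d = 70 * 500.1 = 35007.0

35007.0 km/s


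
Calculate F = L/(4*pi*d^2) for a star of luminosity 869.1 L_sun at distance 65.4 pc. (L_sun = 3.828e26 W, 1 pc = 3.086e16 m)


F = L / (4*pi*d^2) = 3.327e+29 / (4*pi*(2.018e+18)^2) = 6.500e-09

6.500e-09 W/m^2


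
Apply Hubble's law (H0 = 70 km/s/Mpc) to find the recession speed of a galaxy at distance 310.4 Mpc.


v = H0 * d = 70 * 310.4 = 21728.0

21728.0 km/s


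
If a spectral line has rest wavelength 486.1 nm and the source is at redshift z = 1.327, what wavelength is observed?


lam_obs = lam_emit * (1 + z) = 486.1 * (1 + 1.327) = 1131.1547

1131.1547 nm


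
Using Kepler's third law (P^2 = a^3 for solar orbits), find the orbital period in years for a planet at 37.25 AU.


P = a^(3/2) = 37.25^1.5 = 227.3471

227.3471 years


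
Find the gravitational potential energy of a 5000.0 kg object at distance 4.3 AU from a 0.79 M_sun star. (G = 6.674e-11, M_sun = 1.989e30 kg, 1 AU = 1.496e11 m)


M = 0.79 * 1.989e30 kg = 1.57131e+30 kg; r = 4.3 AU * 1.496e11 m/AU = 6.4328e+11 m. U = -GM*m/r = -(6.674e-11 * 1.57131e+30 * 5000.0) / 6.4328e+11 = -8.151e+11

-8.151e+11 J


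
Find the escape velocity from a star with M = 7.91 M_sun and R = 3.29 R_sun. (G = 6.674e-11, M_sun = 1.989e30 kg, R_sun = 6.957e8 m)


M = 7.91 * 1.989e30 kg = 1.573299e+31 kg; R = 3.29 * 6.957e8 m = 2.288853e+09 m. v_esc = sqrt(2GM/R) = sqrt(2 * 6.674e-11 * 1.573299e+31 / 2.288853e+09) = 957866.0522

957866.0522 m/s


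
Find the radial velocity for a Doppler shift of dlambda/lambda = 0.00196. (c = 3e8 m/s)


v = (dlambda/lambda) * c = 0.00196 * 3e8 = 588000.0

588000.0 m/s


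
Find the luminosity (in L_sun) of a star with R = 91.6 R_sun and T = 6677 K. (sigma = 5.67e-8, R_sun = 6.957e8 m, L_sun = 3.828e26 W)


R = 91.6 * 6.957e8 m = 6.372612e+10 m. L = 4*pi*R^2*sigma*T^4 = 4*pi*(6.372612e+10)^2 * 5.67e-8 * 6677^4 = 5.751132613e+30 W. L/L_sun = 5.751132613e+30 / 3.828e26 = 15023.8574

15023.8574 L_sun


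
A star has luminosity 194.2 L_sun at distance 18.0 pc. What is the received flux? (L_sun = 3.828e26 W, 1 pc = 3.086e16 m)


F = L / (4*pi*d^2) = 7.434e+28 / (4*pi*(5.555e+17)^2) = 1.917e-08

1.917e-08 W/m^2


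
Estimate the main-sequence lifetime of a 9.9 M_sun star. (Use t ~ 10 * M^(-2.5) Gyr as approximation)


t = 10 * M^(-2.5) = 10 * 9.9^(-2.5) = 0.0324

0.0324 Gyr


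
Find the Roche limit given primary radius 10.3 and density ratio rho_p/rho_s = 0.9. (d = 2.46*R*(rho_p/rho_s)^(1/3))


d_Roche = 2.46 * 10.3 * 0.9^(1/3) = 24.4636

24.4636


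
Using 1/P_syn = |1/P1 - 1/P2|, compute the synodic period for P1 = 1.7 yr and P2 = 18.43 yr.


1/P_syn = |1/P1 - 1/P2| = |1/1.7 - 1/18.43| => P_syn = 1.8727

1.8727 years


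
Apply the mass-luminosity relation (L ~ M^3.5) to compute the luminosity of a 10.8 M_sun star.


L/L_sun = (M/M_sun)^3.5 = 10.8^3.5 = 4139.8361

4139.8361 L_sun


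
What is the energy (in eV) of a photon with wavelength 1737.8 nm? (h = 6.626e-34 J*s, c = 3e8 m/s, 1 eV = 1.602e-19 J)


E = hc/lambda = 6.626e-34 * 3e8 / 1.738e-06 = 1.144e-19 J = 0.714 eV

0.714 eV


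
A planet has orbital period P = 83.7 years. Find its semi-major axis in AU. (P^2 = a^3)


a = P^(2/3) = 83.7^(2/3) = 19.1345

19.1345 AU


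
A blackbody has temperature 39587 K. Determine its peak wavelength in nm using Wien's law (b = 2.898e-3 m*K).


lam_max = b / T = 2.898e-3 / 39587 = 7.321e-08 m = 73.2059 nm

73.2059 nm


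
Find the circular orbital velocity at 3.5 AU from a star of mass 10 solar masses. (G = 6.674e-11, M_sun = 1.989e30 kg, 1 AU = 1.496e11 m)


v = sqrt(GM/r) = sqrt(6.674e-11 * 1.989e+31 / 5.236e+11) = 50351.2984

50351.2984 m/s


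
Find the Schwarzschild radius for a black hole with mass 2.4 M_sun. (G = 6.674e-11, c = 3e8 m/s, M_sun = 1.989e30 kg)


M = 2.4 * 1.989e30 kg = 4.7736e+30 kg. rs = 2GM/c^2 = 2 * 6.674e-11 * 4.7736e+30 / (3e8)^2 = 7079.7792

7079.7792 m


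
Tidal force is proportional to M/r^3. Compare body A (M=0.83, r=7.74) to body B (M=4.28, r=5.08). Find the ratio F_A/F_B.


Ratio = (M1/r1^3) / (M2/r2^3) = (0.83/7.74^3) / (4.28/5.08^3) = 0.0548

0.0548


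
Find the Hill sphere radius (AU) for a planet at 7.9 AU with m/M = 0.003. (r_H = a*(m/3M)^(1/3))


r_H = a * (m/3M)^(1/3) = 7.9 * (0.003/3)^(1/3) = 0.79

0.79 AU


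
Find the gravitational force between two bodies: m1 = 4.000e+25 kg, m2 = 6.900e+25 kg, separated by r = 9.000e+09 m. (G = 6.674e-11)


F = G*m1*m2/r^2 = 6.674e-11 * 4.000e+25 * 6.900e+25 / (9.000e+09)^2 = 6.674e-11 * 2.760e+51 / 8.100e+19 = 2.274e+21

2.274e+21 N


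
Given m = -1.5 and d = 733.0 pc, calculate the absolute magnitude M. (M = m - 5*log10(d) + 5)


M = m - 5*log10(d) + 5 = -1.5 - 5*log10(733.0) + 5 = -10.8255

-10.8255


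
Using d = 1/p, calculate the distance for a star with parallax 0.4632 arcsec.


d = 1/p = 1/0.4632 = 2.1589

2.1589 pc


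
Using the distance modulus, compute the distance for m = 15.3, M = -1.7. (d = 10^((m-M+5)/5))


d = 10^((m - M + 5)/5) = 10^((15.3 - -1.7 + 5)/5) = 25118.8643

25118.8643 pc


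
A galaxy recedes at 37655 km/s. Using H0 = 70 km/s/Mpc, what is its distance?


d = v / H0 = 37655 / 70 = 537.9286

537.9286 Mpc


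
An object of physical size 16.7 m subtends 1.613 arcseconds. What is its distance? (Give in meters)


D = size / theta_rad, theta_rad = 1.613 * pi/(180*3600) = 7.820e-06, D = 2.136e+06

2.136e+06 m


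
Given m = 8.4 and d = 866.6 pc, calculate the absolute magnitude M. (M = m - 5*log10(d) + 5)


M = m - 5*log10(d) + 5 = 8.4 - 5*log10(866.6) + 5 = -1.2891

-1.2891


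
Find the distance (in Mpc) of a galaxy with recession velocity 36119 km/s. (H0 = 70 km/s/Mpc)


d = v / H0 = 36119 / 70 = 515.9857

515.9857 Mpc


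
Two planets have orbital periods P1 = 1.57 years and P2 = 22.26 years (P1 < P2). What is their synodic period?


1/P_syn = |1/P1 - 1/P2| = |1/1.57 - 1/22.26| => P_syn = 1.6891

1.6891 years


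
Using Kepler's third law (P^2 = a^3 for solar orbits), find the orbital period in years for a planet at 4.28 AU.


P = a^(3/2) = 4.28^1.5 = 8.8545

8.8545 years


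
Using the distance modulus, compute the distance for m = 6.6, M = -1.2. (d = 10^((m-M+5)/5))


d = 10^((m - M + 5)/5) = 10^((6.6 - -1.2 + 5)/5) = 363.0781

363.0781 pc


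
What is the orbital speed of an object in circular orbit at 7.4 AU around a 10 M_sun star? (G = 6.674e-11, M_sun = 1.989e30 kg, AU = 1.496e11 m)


v = sqrt(GM/r) = sqrt(6.674e-11 * 1.989e+31 / 1.107e+12) = 34628.1138

34628.1138 m/s


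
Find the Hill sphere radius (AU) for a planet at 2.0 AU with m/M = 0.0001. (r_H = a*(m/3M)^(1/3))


r_H = a * (m/3M)^(1/3) = 2.0 * (0.0001/3)^(1/3) = 0.0644

0.0644 AU


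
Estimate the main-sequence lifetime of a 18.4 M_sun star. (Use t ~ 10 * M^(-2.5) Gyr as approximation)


t = 10 * M^(-2.5) = 10 * 18.4^(-2.5) = 0.0069

0.0069 Gyr


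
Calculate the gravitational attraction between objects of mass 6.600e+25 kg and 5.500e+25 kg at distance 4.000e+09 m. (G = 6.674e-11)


F = G*m1*m2/r^2 = 6.674e-11 * 6.600e+25 * 5.500e+25 / (4.000e+09)^2 = 6.674e-11 * 3.630e+51 / 1.600e+19 = 1.514e+22

1.514e+22 N


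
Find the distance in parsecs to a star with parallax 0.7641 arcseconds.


d = 1/p = 1/0.7641 = 1.3087

1.3087 pc


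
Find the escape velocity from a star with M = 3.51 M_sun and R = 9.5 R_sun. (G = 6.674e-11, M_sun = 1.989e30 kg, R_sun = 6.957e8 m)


M = 3.51 * 1.989e30 kg = 6.98139e+30 kg; R = 9.5 * 6.957e8 m = 6.60915e+09 m. v_esc = sqrt(2GM/R) = sqrt(2 * 6.674e-11 * 6.98139e+30 / 6.60915e+09) = 375496.8036

375496.8036 m/s


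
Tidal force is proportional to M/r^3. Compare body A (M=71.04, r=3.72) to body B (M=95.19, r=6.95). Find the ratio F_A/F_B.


Ratio = (M1/r1^3) / (M2/r2^3) = (71.04/3.72^3) / (95.19/6.95^3) = 4.8667

4.8667


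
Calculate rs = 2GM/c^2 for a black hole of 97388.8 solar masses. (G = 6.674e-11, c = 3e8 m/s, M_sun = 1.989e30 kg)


M = 97388.8 * 1.989e30 kg = 1.937063232e+35 kg. rs = 2GM/c^2 = 2 * 6.674e-11 * 1.937063232e+35 / (3e8)^2 = 2.873e+08

2.873e+08 m


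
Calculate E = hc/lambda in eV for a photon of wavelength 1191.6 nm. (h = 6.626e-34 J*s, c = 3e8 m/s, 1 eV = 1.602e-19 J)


E = hc/lambda = 6.626e-34 * 3e8 / 1.192e-06 = 1.668e-19 J = 1.0413 eV

1.0413 eV


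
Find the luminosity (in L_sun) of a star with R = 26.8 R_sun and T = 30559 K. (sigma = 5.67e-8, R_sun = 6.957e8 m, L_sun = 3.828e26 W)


R = 26.8 * 6.957e8 m = 1.864476e+10 m. L = 4*pi*R^2*sigma*T^4 = 4*pi*(1.864476e+10)^2 * 5.67e-8 * 30559^4 = 2.160046356e+32 W. L/L_sun = 2.160046356e+32 / 3.828e26 = 564275.4327

564275.4327 L_sun


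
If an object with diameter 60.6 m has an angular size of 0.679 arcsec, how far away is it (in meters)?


D = size / theta_rad, theta_rad = 0.679 * pi/(180*3600) = 3.292e-06, D = 1.841e+07

1.841e+07 m


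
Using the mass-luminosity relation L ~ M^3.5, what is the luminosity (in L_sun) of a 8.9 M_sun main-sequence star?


L/L_sun = (M/M_sun)^3.5 = 8.9^3.5 = 2103.1247

2103.1247 L_sun


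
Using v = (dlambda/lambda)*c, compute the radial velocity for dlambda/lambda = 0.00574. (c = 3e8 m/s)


v = (dlambda/lambda) * c = 0.00574 * 3e8 = 1.722e+06

1.722e+06 m/s


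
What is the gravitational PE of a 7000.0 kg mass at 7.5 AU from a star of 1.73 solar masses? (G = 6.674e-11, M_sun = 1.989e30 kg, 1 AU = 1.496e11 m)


M = 1.73 * 1.989e30 kg = 3.44097e+30 kg; r = 7.5 AU * 1.496e11 m/AU = 1.122e+12 m. U = -GM*m/r = -(6.674e-11 * 3.44097e+30 * 7000.0) / 1.122e+12 = -1.433e+12

-1.433e+12 J


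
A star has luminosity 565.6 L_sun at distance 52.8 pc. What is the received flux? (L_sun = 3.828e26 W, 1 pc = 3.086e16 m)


F = L / (4*pi*d^2) = 2.165e+29 / (4*pi*(1.629e+18)^2) = 6.490e-09

6.490e-09 W/m^2


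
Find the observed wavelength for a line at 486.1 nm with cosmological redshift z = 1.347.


lam_obs = lam_emit * (1 + z) = 486.1 * (1 + 1.347) = 1140.8767

1140.8767 nm


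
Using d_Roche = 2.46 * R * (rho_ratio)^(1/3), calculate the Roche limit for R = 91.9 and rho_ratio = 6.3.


d_Roche = 2.46 * 91.9 * 6.3^(1/3) = 417.5394

417.5394


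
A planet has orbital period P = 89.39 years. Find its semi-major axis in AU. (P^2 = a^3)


a = P^(2/3) = 89.39^(2/3) = 19.9921

19.9921 AU


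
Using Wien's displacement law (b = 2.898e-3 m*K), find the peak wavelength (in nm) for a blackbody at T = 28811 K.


lam_max = b / T = 2.898e-3 / 28811 = 1.006e-07 m = 100.5866 nm

100.5866 nm


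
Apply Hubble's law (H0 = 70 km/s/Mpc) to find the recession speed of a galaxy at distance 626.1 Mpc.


v = H0 * d = 70 * 626.1 = 43827.0

43827.0 km/s


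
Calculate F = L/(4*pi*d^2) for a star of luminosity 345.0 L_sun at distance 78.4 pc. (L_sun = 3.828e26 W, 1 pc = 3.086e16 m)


F = L / (4*pi*d^2) = 1.321e+29 / (4*pi*(2.419e+18)^2) = 1.795e-09

1.795e-09 W/m^2


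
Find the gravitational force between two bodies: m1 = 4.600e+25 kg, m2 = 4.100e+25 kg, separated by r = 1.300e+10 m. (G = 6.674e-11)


F = G*m1*m2/r^2 = 6.674e-11 * 4.600e+25 * 4.100e+25 / (1.300e+10)^2 = 6.674e-11 * 1.886e+51 / 1.690e+20 = 7.448e+20

7.448e+20 N


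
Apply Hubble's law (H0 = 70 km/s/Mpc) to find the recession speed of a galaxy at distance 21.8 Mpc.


v = H0 * d = 70 * 21.8 = 1526.0

1526.0 km/s


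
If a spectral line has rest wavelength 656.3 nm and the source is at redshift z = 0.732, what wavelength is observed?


lam_obs = lam_emit * (1 + z) = 656.3 * (1 + 0.732) = 1136.7116

1136.7116 nm


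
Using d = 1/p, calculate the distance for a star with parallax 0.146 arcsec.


d = 1/p = 1/0.146 = 6.8493

6.8493 pc


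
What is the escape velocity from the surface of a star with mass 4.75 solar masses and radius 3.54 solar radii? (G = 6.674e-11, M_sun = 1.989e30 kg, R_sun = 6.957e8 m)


M = 4.75 * 1.989e30 kg = 9.44775e+30 kg; R = 3.54 * 6.957e8 m = 2.462778e+09 m. v_esc = sqrt(2GM/R) = sqrt(2 * 6.674e-11 * 9.44775e+30 / 2.462778e+09) = 715582.4202

715582.4202 m/s


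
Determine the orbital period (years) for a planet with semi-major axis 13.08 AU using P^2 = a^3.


P = a^(3/2) = 13.08^1.5 = 47.3055

47.3055 years


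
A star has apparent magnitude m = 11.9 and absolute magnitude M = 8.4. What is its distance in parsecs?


d = 10^((m - M + 5)/5) = 10^((11.9 - 8.4 + 5)/5) = 50.1187

50.1187 pc


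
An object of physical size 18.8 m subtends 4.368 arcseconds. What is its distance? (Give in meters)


D = size / theta_rad, theta_rad = 4.368 * pi/(180*3600) = 2.118e-05, D = 887769.7705

887769.7705 m


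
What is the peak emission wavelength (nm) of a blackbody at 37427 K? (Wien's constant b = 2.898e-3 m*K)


lam_max = b / T = 2.898e-3 / 37427 = 7.743e-08 m = 77.4307 nm

77.4307 nm


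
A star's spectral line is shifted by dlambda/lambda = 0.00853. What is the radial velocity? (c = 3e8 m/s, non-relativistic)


v = (dlambda/lambda) * c = 0.00853 * 3e8 = 2.559e+06

2.559e+06 m/s


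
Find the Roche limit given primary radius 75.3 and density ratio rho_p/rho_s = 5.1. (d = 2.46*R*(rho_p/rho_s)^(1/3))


d_Roche = 2.46 * 75.3 * 5.1^(1/3) = 318.8503

318.8503


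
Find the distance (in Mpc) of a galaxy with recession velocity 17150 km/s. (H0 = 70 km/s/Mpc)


d = v / H0 = 17150 / 70 = 245.0

245.0 Mpc


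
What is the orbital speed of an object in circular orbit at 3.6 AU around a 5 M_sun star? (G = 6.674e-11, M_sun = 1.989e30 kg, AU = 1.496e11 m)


v = sqrt(GM/r) = sqrt(6.674e-11 * 9.945e+30 / 5.386e+11) = 35105.7655

35105.7655 m/s


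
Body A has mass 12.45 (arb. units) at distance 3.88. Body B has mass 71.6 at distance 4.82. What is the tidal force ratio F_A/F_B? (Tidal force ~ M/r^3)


Ratio = (M1/r1^3) / (M2/r2^3) = (12.45/3.88^3) / (71.6/4.82^3) = 0.3334

0.3334


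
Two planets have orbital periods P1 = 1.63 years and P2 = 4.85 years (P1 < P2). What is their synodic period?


1/P_syn = |1/P1 - 1/P2| = |1/1.63 - 1/4.85| => P_syn = 2.4551

2.4551 years


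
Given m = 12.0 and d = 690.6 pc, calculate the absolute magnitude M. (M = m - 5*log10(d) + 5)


M = m - 5*log10(d) + 5 = 12.0 - 5*log10(690.6) + 5 = 2.8039

2.8039


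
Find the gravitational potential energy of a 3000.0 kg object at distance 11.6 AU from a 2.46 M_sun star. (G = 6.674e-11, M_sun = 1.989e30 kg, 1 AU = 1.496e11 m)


M = 2.46 * 1.989e30 kg = 4.89294e+30 kg; r = 11.6 AU * 1.496e11 m/AU = 1.73536e+12 m. U = -GM*m/r = -(6.674e-11 * 4.89294e+30 * 3000.0) / 1.73536e+12 = -5.645e+11

-5.645e+11 J


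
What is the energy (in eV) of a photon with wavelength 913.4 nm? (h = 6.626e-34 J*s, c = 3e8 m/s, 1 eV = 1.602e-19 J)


E = hc/lambda = 6.626e-34 * 3e8 / 9.134e-07 = 2.176e-19 J = 1.3585 eV

1.3585 eV


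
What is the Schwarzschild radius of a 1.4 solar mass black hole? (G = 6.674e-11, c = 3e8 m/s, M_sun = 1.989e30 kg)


M = 1.4 * 1.989e30 kg = 2.7846e+30 kg. rs = 2GM/c^2 = 2 * 6.674e-11 * 2.7846e+30 / (3e8)^2 = 4129.8712

4129.8712 m


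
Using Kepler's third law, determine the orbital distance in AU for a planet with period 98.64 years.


a = P^(2/3) = 98.64^(2/3) = 21.3486

21.3486 AU


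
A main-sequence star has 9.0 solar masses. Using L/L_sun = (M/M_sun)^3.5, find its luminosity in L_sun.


L/L_sun = (M/M_sun)^3.5 = 9.0^3.5 = 2187.0

2187.0 L_sun


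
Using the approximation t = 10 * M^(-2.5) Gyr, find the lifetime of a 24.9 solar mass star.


t = 10 * M^(-2.5) = 10 * 24.9^(-2.5) = 0.0032

0.0032 Gyr


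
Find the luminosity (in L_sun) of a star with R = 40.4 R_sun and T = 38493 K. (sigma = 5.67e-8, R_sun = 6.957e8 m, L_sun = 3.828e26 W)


R = 40.4 * 6.957e8 m = 2.810628e+10 m. L = 4*pi*R^2*sigma*T^4 = 4*pi*(2.810628e+10)^2 * 5.67e-8 * 38493^4 = 1.235738845e+33 W. L/L_sun = 1.235738845e+33 / 3.828e26 = 3.228e+06

3.228e+06 L_sun


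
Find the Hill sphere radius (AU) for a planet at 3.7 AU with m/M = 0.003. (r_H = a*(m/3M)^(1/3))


r_H = a * (m/3M)^(1/3) = 3.7 * (0.003/3)^(1/3) = 0.37

0.37 AU


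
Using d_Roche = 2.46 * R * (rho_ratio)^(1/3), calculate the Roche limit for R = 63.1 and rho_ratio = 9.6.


d_Roche = 2.46 * 63.1 * 9.6^(1/3) = 329.9045

329.9045


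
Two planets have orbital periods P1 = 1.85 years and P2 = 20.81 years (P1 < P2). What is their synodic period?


1/P_syn = |1/P1 - 1/P2| = |1/1.85 - 1/20.81| => P_syn = 2.0305

2.0305 years


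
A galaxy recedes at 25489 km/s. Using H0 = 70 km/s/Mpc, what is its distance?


d = v / H0 = 25489 / 70 = 364.1286

364.1286 Mpc


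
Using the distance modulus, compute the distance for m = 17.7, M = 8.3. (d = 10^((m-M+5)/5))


d = 10^((m - M + 5)/5) = 10^((17.7 - 8.3 + 5)/5) = 758.5776

758.5776 pc


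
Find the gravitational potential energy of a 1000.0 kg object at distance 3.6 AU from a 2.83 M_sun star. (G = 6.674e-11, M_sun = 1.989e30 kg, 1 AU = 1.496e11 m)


M = 2.83 * 1.989e30 kg = 5.62887e+30 kg; r = 3.6 AU * 1.496e11 m/AU = 5.3856e+11 m. U = -GM*m/r = -(6.674e-11 * 5.62887e+30 * 1000.0) / 5.3856e+11 = -6.975e+11

-6.975e+11 J


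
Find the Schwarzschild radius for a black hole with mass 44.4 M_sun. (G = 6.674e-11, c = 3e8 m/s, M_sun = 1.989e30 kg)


M = 44.4 * 1.989e30 kg = 8.83116e+31 kg. rs = 2GM/c^2 = 2 * 6.674e-11 * 8.83116e+31 / (3e8)^2 = 130975.9152

130975.9152 m


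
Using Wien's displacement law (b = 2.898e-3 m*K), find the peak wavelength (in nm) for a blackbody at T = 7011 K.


lam_max = b / T = 2.898e-3 / 7011 = 4.134e-07 m = 413.3504 nm

413.3504 nm


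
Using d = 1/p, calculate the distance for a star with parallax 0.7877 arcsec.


d = 1/p = 1/0.7877 = 1.2695

1.2695 pc


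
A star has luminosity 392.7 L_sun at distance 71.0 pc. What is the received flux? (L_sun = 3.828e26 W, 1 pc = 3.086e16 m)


F = L / (4*pi*d^2) = 1.503e+29 / (4*pi*(2.191e+18)^2) = 2.492e-09

2.492e-09 W/m^2


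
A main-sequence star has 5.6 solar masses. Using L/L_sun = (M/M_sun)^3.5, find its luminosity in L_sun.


L/L_sun = (M/M_sun)^3.5 = 5.6^3.5 = 415.5833

415.5833 L_sun


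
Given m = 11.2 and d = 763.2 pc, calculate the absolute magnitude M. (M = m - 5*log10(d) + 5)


M = m - 5*log10(d) + 5 = 11.2 - 5*log10(763.2) + 5 = 1.7868

1.7868


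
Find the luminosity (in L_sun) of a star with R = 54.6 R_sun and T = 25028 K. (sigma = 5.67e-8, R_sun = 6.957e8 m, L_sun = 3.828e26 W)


R = 54.6 * 6.957e8 m = 3.798522e+10 m. L = 4*pi*R^2*sigma*T^4 = 4*pi*(3.798522e+10)^2 * 5.67e-8 * 25028^4 = 4.033915534e+32 W. L/L_sun = 4.033915534e+32 / 3.828e26 = 1.054e+06

1.054e+06 L_sun


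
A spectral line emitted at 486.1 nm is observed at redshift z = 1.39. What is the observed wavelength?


lam_obs = lam_emit * (1 + z) = 486.1 * (1 + 1.39) = 1161.779

1161.779 nm


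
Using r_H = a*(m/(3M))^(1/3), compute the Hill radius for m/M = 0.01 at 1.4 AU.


r_H = a * (m/3M)^(1/3) = 1.4 * (0.01/3)^(1/3) = 0.2091

0.2091 AU


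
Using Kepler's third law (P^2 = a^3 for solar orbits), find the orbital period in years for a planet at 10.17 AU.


P = a^(3/2) = 10.17^1.5 = 32.4326

32.4326 years


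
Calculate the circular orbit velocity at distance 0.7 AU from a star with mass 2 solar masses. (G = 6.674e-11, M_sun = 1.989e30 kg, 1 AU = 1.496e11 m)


v = sqrt(GM/r) = sqrt(6.674e-11 * 3.978e+30 / 1.047e+11) = 50351.2984

50351.2984 m/s


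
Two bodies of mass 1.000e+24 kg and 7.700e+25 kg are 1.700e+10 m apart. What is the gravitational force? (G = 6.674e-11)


F = G*m1*m2/r^2 = 6.674e-11 * 1.000e+24 * 7.700e+25 / (1.700e+10)^2 = 6.674e-11 * 7.700e+49 / 2.890e+20 = 1.778e+19

1.778e+19 N


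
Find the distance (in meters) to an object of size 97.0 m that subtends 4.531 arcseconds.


D = size / theta_rad, theta_rad = 4.531 * pi/(180*3600) = 2.197e-05, D = 4.416e+06

4.416e+06 m


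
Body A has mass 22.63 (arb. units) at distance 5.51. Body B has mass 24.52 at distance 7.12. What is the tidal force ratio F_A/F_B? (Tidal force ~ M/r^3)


Ratio = (M1/r1^3) / (M2/r2^3) = (22.63/5.51^3) / (24.52/7.12^3) = 1.9914

1.9914


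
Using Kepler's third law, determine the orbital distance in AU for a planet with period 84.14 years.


a = P^(2/3) = 84.14^(2/3) = 19.2015

19.2015 AU


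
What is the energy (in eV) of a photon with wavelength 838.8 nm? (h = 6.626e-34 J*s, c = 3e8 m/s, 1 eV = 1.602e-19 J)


E = hc/lambda = 6.626e-34 * 3e8 / 8.388e-07 = 2.370e-19 J = 1.4793 eV

1.4793 eV


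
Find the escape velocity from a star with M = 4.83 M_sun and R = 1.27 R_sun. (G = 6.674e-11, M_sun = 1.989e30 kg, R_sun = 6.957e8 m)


M = 4.83 * 1.989e30 kg = 9.60687e+30 kg; R = 1.27 * 6.957e8 m = 8.83539e+08 m. v_esc = sqrt(2GM/R) = sqrt(2 * 6.674e-11 * 9.60687e+30 / 8.83539e+08) = 1.205e+06

1.205e+06 m/s


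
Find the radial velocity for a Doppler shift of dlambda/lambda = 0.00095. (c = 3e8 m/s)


v = (dlambda/lambda) * c = 0.00095 * 3e8 = 285000.0

285000.0 m/s


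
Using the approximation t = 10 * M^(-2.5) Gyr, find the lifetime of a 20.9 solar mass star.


t = 10 * M^(-2.5) = 10 * 20.9^(-2.5) = 0.005

0.005 Gyr


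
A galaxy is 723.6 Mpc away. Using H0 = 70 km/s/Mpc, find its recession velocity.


v = H0 * d = 70 * 723.6 = 50652.0

50652.0 km/s


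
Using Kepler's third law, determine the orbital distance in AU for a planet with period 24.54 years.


a = P^(2/3) = 24.54^(2/3) = 8.4447

8.4447 AU


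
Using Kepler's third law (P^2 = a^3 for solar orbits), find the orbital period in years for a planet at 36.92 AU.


P = a^(3/2) = 36.92^1.5 = 224.3327

224.3327 years


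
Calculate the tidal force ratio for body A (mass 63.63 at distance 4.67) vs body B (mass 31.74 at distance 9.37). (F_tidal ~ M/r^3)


Ratio = (M1/r1^3) / (M2/r2^3) = (63.63/4.67^3) / (31.74/9.37^3) = 16.1928

16.1928


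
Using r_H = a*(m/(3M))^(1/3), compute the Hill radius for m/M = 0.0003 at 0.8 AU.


r_H = a * (m/3M)^(1/3) = 0.8 * (0.0003/3)^(1/3) = 0.0371

0.0371 AU


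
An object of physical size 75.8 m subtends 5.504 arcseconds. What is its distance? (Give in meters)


D = size / theta_rad, theta_rad = 5.504 * pi/(180*3600) = 2.668e-05, D = 2.841e+06

2.841e+06 m


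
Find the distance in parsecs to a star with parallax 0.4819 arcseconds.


d = 1/p = 1/0.4819 = 2.0751

2.0751 pc


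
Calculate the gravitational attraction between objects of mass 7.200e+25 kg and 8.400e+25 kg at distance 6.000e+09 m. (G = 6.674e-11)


F = G*m1*m2/r^2 = 6.674e-11 * 7.200e+25 * 8.400e+25 / (6.000e+09)^2 = 6.674e-11 * 6.048e+51 / 3.600e+19 = 1.121e+22

1.121e+22 N


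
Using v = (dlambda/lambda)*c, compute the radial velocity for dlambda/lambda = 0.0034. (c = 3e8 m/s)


v = (dlambda/lambda) * c = 0.0034 * 3e8 = 1.020e+06

1.020e+06 m/s


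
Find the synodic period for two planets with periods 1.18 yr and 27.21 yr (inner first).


1/P_syn = |1/P1 - 1/P2| = |1/1.18 - 1/27.21| => P_syn = 1.2335

1.2335 years


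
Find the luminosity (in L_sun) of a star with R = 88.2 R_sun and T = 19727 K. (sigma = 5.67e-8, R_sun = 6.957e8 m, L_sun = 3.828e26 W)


R = 88.2 * 6.957e8 m = 6.136074e+10 m. L = 4*pi*R^2*sigma*T^4 = 4*pi*(6.136074e+10)^2 * 5.67e-8 * 19727^4 = 4.062732967e+32 W. L/L_sun = 4.062732967e+32 / 3.828e26 = 1.061e+06

1.061e+06 L_sun


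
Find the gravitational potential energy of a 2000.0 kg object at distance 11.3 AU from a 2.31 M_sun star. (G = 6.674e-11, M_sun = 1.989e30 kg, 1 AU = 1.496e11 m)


M = 2.31 * 1.989e30 kg = 4.59459e+30 kg; r = 11.3 AU * 1.496e11 m/AU = 1.69048e+12 m. U = -GM*m/r = -(6.674e-11 * 4.59459e+30 * 2000.0) / 1.69048e+12 = -3.628e+11

-3.628e+11 J


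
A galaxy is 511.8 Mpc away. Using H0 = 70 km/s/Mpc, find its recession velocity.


v = H0 * d = 70 * 511.8 = 35826.0

35826.0 km/s


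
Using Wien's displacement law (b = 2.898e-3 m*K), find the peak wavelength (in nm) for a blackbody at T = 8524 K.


lam_max = b / T = 2.898e-3 / 8524 = 3.400e-07 m = 339.9812 nm

339.9812 nm


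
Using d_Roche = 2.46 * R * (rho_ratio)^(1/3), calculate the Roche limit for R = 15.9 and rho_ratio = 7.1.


d_Roche = 2.46 * 15.9 * 7.1^(1/3) = 75.177

75.177


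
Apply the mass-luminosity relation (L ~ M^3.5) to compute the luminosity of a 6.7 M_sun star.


L/L_sun = (M/M_sun)^3.5 = 6.7^3.5 = 778.5057

778.5057 L_sun


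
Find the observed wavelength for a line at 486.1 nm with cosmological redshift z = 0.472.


lam_obs = lam_emit * (1 + z) = 486.1 * (1 + 0.472) = 715.5392

715.5392 nm


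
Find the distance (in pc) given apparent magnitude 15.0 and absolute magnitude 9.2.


d = 10^((m - M + 5)/5) = 10^((15.0 - 9.2 + 5)/5) = 144.544

144.544 pc


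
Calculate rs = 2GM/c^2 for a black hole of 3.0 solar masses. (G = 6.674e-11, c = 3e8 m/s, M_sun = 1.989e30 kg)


M = 3.0 * 1.989e30 kg = 5.967e+30 kg. rs = 2GM/c^2 = 2 * 6.674e-11 * 5.967e+30 / (3e8)^2 = 8849.724

8849.724 m


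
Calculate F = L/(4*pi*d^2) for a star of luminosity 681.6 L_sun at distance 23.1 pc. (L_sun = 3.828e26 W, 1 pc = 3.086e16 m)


F = L / (4*pi*d^2) = 2.609e+29 / (4*pi*(7.129e+17)^2) = 4.086e-08

4.086e-08 W/m^2


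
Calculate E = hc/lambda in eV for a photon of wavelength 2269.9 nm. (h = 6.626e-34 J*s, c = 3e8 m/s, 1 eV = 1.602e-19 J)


E = hc/lambda = 6.626e-34 * 3e8 / 2.270e-06 = 8.757e-20 J = 0.5466 eV

0.5466 eV


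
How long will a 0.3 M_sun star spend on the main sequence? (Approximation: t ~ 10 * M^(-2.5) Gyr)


t = 10 * M^(-2.5) = 10 * 0.3^(-2.5) = 202.8602

202.8602 Gyr


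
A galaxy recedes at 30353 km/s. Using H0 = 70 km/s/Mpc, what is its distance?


d = v / H0 = 30353 / 70 = 433.6143

433.6143 Mpc


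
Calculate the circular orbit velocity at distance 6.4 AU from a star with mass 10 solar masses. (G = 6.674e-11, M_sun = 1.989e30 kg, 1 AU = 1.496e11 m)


v = sqrt(GM/r) = sqrt(6.674e-11 * 1.989e+31 / 9.574e+11) = 37235.2873

37235.2873 m/s


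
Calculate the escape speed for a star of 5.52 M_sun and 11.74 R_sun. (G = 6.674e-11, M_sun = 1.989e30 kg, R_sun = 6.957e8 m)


M = 5.52 * 1.989e30 kg = 1.097928e+31 kg; R = 11.74 * 6.957e8 m = 8.167518e+09 m. v_esc = sqrt(2GM/R) = sqrt(2 * 6.674e-11 * 1.097928e+31 / 8.167518e+09) = 423594.175

423594.175 m/s


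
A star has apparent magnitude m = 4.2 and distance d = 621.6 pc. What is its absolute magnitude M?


M = m - 5*log10(d) + 5 = 4.2 - 5*log10(621.6) + 5 = -4.7676

-4.7676


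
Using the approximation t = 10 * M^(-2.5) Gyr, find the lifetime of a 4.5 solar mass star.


t = 10 * M^(-2.5) = 10 * 4.5^(-2.5) = 0.2328

0.2328 Gyr


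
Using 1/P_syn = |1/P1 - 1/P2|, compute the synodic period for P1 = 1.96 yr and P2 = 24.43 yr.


1/P_syn = |1/P1 - 1/P2| = |1/1.96 - 1/24.43| => P_syn = 2.131

2.131 years


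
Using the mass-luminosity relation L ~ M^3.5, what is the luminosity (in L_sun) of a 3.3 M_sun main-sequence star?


L/L_sun = (M/M_sun)^3.5 = 3.3^3.5 = 65.2828

65.2828 L_sun


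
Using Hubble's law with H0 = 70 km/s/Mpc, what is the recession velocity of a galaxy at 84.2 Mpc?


v = H0 * d = 70 * 84.2 = 5894.0

5894.0 km/s


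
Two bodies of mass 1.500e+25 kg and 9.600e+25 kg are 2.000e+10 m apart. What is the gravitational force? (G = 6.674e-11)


F = G*m1*m2/r^2 = 6.674e-11 * 1.500e+25 * 9.600e+25 / (2.000e+10)^2 = 6.674e-11 * 1.440e+51 / 4.000e+20 = 2.403e+20

2.403e+20 N


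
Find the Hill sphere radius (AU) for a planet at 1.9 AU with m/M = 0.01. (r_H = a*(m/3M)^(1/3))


r_H = a * (m/3M)^(1/3) = 1.9 * (0.01/3)^(1/3) = 0.2838

0.2838 AU


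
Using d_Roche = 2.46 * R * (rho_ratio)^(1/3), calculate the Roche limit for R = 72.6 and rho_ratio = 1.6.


d_Roche = 2.46 * 72.6 * 1.6^(1/3) = 208.8871

208.8871


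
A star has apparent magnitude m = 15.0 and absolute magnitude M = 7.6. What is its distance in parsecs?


d = 10^((m - M + 5)/5) = 10^((15.0 - 7.6 + 5)/5) = 301.9952

301.9952 pc


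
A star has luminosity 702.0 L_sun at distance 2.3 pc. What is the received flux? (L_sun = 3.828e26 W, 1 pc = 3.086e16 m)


F = L / (4*pi*d^2) = 2.687e+29 / (4*pi*(7.098e+16)^2) = 4.245e-06

4.245e-06 W/m^2


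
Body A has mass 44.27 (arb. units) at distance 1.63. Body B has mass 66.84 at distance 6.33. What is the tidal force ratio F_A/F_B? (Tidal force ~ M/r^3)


Ratio = (M1/r1^3) / (M2/r2^3) = (44.27/1.63^3) / (66.84/6.33^3) = 38.7901

38.7901


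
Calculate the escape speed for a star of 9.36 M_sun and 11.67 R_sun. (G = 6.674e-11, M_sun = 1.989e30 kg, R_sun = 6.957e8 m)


M = 9.36 * 1.989e30 kg = 1.861704e+31 kg; R = 11.67 * 6.957e8 m = 8.118819e+09 m. v_esc = sqrt(2GM/R) = sqrt(2 * 6.674e-11 * 1.861704e+31 / 8.118819e+09) = 553244.3472

553244.3472 m/s


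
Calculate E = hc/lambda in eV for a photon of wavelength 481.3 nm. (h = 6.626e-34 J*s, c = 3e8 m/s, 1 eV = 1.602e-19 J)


E = hc/lambda = 6.626e-34 * 3e8 / 4.813e-07 = 4.130e-19 J = 2.5781 eV

2.5781 eV


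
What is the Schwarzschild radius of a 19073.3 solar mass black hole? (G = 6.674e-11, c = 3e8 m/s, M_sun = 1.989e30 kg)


M = 19073.3 * 1.989e30 kg = 3.79367937e+34 kg. rs = 2GM/c^2 = 2 * 6.674e-11 * 3.79367937e+34 / (3e8)^2 = 5.626e+07

5.626e+07 m


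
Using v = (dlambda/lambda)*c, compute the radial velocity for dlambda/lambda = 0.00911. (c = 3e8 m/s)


v = (dlambda/lambda) * c = 0.00911 * 3e8 = 2.733e+06

2.733e+06 m/s


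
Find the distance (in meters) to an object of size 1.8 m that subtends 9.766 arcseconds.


D = size / theta_rad, theta_rad = 9.766 * pi/(180*3600) = 4.735e-05, D = 38017.2692

38017.2692 m


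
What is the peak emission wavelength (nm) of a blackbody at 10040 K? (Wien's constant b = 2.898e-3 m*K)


lam_max = b / T = 2.898e-3 / 10040 = 2.886e-07 m = 288.6454 nm

288.6454 nm


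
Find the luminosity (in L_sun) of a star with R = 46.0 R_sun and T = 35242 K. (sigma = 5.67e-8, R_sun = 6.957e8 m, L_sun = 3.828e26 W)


R = 46.0 * 6.957e8 m = 3.20022e+10 m. L = 4*pi*R^2*sigma*T^4 = 4*pi*(3.20022e+10)^2 * 5.67e-8 * 35242^4 = 1.125627722e+33 W. L/L_sun = 1.125627722e+33 / 3.828e26 = 2.941e+06

2.941e+06 L_sun


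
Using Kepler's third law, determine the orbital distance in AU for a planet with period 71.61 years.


a = P^(2/3) = 71.61^(2/3) = 17.2444

17.2444 AU


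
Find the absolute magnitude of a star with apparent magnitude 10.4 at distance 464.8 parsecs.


M = m - 5*log10(d) + 5 = 10.4 - 5*log10(464.8) + 5 = 2.0637

2.0637


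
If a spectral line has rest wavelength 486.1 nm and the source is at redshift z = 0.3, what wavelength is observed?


lam_obs = lam_emit * (1 + z) = 486.1 * (1 + 0.3) = 631.93

631.93 nm


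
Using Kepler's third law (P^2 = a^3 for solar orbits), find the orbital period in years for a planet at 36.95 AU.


P = a^(3/2) = 36.95^1.5 = 224.6062

224.6062 years


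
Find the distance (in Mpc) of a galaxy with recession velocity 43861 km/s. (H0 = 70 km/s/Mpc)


d = v / H0 = 43861 / 70 = 626.5857

626.5857 Mpc


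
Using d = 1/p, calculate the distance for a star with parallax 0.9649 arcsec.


d = 1/p = 1/0.9649 = 1.0364

1.0364 pc


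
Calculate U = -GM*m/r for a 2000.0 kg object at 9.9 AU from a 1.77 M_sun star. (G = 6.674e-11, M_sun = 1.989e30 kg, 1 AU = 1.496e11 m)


M = 1.77 * 1.989e30 kg = 3.52053e+30 kg; r = 9.9 AU * 1.496e11 m/AU = 1.48104e+12 m. U = -GM*m/r = -(6.674e-11 * 3.52053e+30 * 2000.0) / 1.48104e+12 = -3.173e+11

-3.173e+11 J


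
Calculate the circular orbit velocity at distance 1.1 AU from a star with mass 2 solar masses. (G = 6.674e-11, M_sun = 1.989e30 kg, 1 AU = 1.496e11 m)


v = sqrt(GM/r) = sqrt(6.674e-11 * 3.978e+30 / 1.646e+11) = 40166.4409

40166.4409 m/s


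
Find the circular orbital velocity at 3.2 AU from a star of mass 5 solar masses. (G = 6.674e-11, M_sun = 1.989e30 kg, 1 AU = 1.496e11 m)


v = sqrt(GM/r) = sqrt(6.674e-11 * 9.945e+30 / 4.787e+11) = 37235.2873

37235.2873 m/s
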